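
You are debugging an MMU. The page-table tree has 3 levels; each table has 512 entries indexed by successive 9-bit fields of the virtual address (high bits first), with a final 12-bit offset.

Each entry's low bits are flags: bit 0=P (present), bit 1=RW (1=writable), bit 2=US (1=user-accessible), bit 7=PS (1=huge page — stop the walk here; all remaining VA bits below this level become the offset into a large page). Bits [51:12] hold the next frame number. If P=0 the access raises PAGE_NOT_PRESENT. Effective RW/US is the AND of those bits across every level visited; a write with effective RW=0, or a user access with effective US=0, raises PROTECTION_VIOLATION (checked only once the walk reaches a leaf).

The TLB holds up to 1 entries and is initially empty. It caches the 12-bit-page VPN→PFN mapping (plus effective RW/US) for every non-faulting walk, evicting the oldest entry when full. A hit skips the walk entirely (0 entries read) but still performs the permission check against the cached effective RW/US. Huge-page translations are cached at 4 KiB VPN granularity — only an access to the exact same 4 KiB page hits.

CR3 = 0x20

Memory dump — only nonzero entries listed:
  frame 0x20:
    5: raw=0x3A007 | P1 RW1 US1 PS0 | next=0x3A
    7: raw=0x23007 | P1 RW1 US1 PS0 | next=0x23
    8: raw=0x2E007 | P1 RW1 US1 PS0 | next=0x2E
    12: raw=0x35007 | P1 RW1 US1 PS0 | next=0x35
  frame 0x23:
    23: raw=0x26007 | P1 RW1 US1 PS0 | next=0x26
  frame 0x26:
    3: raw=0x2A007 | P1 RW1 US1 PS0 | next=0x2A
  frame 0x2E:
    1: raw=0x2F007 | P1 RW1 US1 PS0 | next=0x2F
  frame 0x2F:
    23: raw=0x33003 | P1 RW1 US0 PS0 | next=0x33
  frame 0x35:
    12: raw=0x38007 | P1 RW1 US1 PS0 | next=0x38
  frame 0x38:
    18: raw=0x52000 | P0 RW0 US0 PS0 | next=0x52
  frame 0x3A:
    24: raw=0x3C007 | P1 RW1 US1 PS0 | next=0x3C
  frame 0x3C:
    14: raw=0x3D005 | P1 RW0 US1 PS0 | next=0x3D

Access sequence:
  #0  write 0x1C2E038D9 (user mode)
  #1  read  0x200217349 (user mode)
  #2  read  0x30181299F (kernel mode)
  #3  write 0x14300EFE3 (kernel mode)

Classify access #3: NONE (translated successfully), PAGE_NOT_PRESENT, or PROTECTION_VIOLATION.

Walk each access:
#0 VA=0x1C2E038D9 (w,user):
  [0] read 0x20 idx=7: raw=0x23007 flags P=1 W=1 U=1 S=0
  [1] read 0x23 idx=23: raw=0x26007 flags P=1 W=1 U=1 S=0
  [2] read 0x26 idx=3: raw=0x2A007 flags P=1 W=1 U=1 S=0
  ✓ 0x2A8D9  — 3 lookups
#1 VA=0x200217349 (r,user):
  [0] read 0x20 idx=8: raw=0x2E007 flags P=1 W=1 U=1 S=0
  [1] read 0x2E idx=1: raw=0x2F007 flags P=1 W=1 U=1 S=0
  [2] read 0x2F idx=23: raw=0x33003 flags P=1 W=1 U=0 S=0
  ✗ PROTECTION_VIOLATION  [3 reads]
#2 VA=0x30181299F (r,kernel):
  [0] read 0x20 idx=12: raw=0x35007 flags P=1 W=1 U=1 S=0
  [1] read 0x35 idx=12: raw=0x38007 flags P=1 W=1 U=1 S=0
  [2] read 0x38 idx=18: raw=0x52000 flags P=0 W=0 U=0 S=0
  ✗ PAGE_NOT_PRESENT  [3 reads]
#3 VA=0x14300EFE3 (w,kernel):
  [0] read 0x20 idx=5: raw=0x3A007 flags P=1 W=1 U=1 S=0
  [1] read 0x3A idx=24: raw=0x3C007 flags P=1 W=1 U=1 S=0
  [2] read 0x3C idx=14: raw=0x3D005 flags P=1 W=0 U=1 S=0
  ✗ PROTECTION_VIOLATION  [3 reads]

Access #3 fault: PROTECTION_VIOLATION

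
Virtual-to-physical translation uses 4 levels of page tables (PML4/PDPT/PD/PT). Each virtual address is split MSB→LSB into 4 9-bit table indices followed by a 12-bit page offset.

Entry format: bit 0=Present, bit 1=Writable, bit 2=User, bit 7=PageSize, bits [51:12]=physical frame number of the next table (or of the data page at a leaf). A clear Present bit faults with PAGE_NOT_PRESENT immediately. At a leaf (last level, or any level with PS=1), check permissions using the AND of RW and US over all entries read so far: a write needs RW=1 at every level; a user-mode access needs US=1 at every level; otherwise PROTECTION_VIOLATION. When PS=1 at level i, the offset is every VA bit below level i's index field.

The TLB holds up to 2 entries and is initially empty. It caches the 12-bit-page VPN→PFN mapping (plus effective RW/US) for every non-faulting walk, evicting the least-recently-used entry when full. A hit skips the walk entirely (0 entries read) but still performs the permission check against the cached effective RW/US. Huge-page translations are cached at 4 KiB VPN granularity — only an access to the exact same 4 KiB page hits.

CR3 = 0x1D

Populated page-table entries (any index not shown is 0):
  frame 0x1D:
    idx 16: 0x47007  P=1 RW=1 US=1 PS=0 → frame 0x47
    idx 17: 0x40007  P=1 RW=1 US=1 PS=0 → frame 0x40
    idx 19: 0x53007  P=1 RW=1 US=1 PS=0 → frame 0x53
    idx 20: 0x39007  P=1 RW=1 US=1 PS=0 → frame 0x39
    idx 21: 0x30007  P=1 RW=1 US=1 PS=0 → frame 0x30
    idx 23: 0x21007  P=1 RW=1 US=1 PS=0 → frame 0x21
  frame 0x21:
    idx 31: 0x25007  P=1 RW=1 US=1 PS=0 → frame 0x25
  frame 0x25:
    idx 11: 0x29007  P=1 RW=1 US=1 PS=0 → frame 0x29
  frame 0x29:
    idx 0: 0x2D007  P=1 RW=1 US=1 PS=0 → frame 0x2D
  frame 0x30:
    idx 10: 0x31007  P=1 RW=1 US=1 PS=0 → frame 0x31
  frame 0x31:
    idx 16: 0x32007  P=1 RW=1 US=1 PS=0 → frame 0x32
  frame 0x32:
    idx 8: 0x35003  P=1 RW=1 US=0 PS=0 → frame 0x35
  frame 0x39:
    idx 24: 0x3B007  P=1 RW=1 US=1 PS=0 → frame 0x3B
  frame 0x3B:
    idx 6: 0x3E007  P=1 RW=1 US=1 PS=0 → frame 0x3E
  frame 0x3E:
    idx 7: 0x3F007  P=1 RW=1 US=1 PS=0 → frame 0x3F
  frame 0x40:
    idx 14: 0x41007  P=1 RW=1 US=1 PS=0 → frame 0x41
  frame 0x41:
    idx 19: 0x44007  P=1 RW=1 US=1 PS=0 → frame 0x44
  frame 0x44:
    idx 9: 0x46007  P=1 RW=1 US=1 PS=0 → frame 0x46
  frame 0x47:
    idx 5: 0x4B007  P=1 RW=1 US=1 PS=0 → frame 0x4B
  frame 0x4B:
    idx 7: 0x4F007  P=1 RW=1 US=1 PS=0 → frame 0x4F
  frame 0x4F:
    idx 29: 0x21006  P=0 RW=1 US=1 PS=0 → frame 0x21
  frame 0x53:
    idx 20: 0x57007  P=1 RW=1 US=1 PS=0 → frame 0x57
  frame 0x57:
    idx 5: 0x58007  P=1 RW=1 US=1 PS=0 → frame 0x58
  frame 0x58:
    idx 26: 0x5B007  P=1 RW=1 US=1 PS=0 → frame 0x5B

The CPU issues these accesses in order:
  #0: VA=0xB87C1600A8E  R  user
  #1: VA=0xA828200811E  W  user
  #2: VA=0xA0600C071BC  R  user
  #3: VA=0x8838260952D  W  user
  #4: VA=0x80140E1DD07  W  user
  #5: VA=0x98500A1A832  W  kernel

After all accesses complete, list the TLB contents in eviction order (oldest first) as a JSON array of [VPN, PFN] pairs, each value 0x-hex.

Per-access translation:
#0 VA=0xB87C1600A8E (r,user):
  L0: frame=0x1D idx=23 entry=0x21007 [P=1 RW=1 US=1 PS=0]
  L1: frame=0x21 idx=31 entry=0x25007 [P=1 RW=1 US=1 PS=0]
  L2: frame=0x25 idx=11 entry=0x29007 [P=1 RW=1 US=1 PS=0]
  L3: frame=0x29 idx=0 entry=0x2D007 [P=1 RW=1 US=1 PS=0]
  → PA=0x2DA8E  (4 entries read)
#1 VA=0xA828200811E (w,user):
  L0: frame=0x1D idx=21 entry=0x30007 [P=1 RW=1 US=1 PS=0]
  L1: frame=0x30 idx=10 entry=0x31007 [P=1 RW=1 US=1 PS=0]
  L2: frame=0x31 idx=16 entry=0x32007 [P=1 RW=1 US=1 PS=0]
  L3: frame=0x32 idx=8 entry=0x35003 [P=1 RW=1 US=0 PS=0]
  ⇒ fault: PROTECTION_VIOLATION  — 4 lookups
#2 VA=0xA0600C071BC (r,user):
  L0: frame=0x1D idx=20 entry=0x39007 [P=1 RW=1 US=1 PS=0]
  L1: frame=0x39 idx=24 entry=0x3B007 [P=1 RW=1 US=1 PS=0]
  L2: frame=0x3B idx=6 entry=0x3E007 [P=1 RW=1 US=1 PS=0]
  L3: frame=0x3E idx=7 entry=0x3F007 [P=1 RW=1 US=1 PS=0]
  → PA=0x3F1BC  (4 entries read)
#3 VA=0x8838260952D (w,user):
  L0: frame=0x1D idx=17 entry=0x40007 [P=1 RW=1 US=1 PS=0]
  L1: frame=0x40 idx=14 entry=0x41007 [P=1 RW=1 US=1 PS=0]
  L2: frame=0x41 idx=19 entry=0x44007 [P=1 RW=1 US=1 PS=0]
  L3: frame=0x44 idx=9 entry=0x46007 [P=1 RW=1 US=1 PS=0]
  → PA=0x4652D  (4 entries read)
#4 VA=0x80140E1DD07 (w,user):
  L0: frame=0x1D idx=16 entry=0x47007 [P=1 RW=1 US=1 PS=0]
  L1: frame=0x47 idx=5 entry=0x4B007 [P=1 RW=1 US=1 PS=0]
  L2: frame=0x4B idx=7 entry=0x4F007 [P=1 RW=1 US=1 PS=0]
  L3: frame=0x4F idx=29 entry=0x21006 [P=0 RW=1 US=1 PS=0]
  ⇒ fault: PAGE_NOT_PRESENT  — 4 lookups
#5 VA=0x98500A1A832 (w,kernel):
  L0: frame=0x1D idx=19 entry=0x53007 [P=1 RW=1 US=1 PS=0]
  L1: frame=0x53 idx=20 entry=0x57007 [P=1 RW=1 US=1 PS=0]
  L2: frame=0x57 idx=5 entry=0x58007 [P=1 RW=1 US=1 PS=0]
  L3: frame=0x58 idx=26 entry=0x5B007 [P=1 RW=1 US=1 PS=0]
  → PA=0x5B832  (4 entries read)

TLB: [["0x88382609", "0x46"], ["0x98500A1A", "0x5B"]]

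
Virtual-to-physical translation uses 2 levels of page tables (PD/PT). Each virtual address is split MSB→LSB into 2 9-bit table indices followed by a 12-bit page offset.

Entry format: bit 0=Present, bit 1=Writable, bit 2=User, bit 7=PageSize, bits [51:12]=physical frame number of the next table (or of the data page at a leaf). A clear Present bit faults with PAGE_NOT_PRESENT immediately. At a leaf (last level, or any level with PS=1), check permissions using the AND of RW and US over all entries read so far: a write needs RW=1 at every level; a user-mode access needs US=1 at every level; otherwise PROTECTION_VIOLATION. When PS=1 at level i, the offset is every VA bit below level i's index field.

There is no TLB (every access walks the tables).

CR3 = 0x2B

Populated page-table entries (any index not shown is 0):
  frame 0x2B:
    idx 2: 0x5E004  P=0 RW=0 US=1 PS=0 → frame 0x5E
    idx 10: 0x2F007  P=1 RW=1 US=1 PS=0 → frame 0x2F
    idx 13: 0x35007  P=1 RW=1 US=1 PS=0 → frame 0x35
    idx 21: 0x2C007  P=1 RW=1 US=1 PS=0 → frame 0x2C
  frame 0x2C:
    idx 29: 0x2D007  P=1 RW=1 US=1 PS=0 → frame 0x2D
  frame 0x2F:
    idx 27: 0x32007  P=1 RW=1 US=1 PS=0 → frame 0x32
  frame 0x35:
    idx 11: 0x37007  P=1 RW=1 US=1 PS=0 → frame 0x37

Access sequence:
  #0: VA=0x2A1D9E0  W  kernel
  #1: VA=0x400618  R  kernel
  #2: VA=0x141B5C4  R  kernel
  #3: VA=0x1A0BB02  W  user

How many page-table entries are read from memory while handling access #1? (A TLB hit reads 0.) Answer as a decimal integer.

Trace:
#0 VA=0x2A1D9E0 (w,kernel):
  [0] read 0x2B idx=21: raw=0x2C007 flags P=1 W=1 U=1 S=0
  [1] read 0x2C idx=29: raw=0x2D007 flags P=1 W=1 U=1 S=0
  ⇒ phys 0x2D9E0  [2 reads]
#1 VA=0x400618 (r,kernel):
  [0] read 0x2B idx=2: raw=0x5E004 flags P=0 W=0 U=1 S=0
  ✗ PAGE_NOT_PRESENT  [1 reads]
#2 VA=0x141B5C4 (r,kernel):
  [0] read 0x2B idx=10: raw=0x2F007 flags P=1 W=1 U=1 S=0
  [1] read 0x2F idx=27: raw=0x32007 flags P=1 W=1 U=1 S=0
  ⇒ phys 0x325C4  [2 reads]
#3 VA=0x1A0BB02 (w,user):
  [0] read 0x2B idx=13: raw=0x35007 flags P=1 W=1 U=1 S=0
  [1] read 0x35 idx=11: raw=0x37007 flags P=1 W=1 U=1 S=0
  ⇒ phys 0x37B02  [2 reads]

Entries read for #1: 1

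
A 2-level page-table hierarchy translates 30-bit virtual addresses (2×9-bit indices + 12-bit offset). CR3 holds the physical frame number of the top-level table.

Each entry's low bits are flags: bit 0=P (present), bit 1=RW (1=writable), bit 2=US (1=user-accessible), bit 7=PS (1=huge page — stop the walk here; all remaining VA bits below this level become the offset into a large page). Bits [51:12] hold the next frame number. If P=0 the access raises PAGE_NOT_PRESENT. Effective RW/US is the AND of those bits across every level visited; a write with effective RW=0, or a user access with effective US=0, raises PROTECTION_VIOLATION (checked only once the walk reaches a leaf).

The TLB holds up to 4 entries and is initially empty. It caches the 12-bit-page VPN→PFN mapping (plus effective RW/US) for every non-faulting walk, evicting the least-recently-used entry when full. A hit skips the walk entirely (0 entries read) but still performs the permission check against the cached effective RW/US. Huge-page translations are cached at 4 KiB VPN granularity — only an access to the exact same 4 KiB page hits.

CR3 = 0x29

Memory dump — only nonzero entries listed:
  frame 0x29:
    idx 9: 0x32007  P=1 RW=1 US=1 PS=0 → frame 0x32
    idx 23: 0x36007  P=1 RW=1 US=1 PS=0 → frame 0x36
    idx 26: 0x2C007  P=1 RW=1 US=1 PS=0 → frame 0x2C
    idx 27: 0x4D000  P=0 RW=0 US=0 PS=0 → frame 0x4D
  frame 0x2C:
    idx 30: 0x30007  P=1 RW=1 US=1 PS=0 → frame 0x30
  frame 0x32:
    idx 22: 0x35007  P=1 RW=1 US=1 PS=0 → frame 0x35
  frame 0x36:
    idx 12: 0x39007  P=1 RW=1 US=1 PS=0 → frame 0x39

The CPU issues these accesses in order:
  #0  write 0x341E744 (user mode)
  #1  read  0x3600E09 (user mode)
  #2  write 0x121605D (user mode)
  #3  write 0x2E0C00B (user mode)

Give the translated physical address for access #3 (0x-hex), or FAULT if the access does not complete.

Per-access translation:
#0 VA=0x341E744 (w,user):
  L0: frame=0x29 idx=26 entry=0x2C007 [P=1 RW=1 US=1 PS=0]
  L1: frame=0x2C idx=30 entry=0x30007 [P=1 RW=1 US=1 PS=0]
  ⇒ phys 0x30744  [2 reads]
#1 VA=0x3600E09 (r,user):
  L0: frame=0x29 idx=27 entry=0x4D000 [P=0 RW=0 US=0 PS=0]
  → PAGE_NOT_PRESENT  (1 entries read)
#2 VA=0x121605D (w,user):
  L0: frame=0x29 idx=9 entry=0x32007 [P=1 RW=1 US=1 PS=0]
  L1: frame=0x32 idx=22 entry=0x35007 [P=1 RW=1 US=1 PS=0]
  ⇒ phys 0x3505D  [2 reads]
#3 VA=0x2E0C00B (w,user):
  L0: frame=0x29 idx=23 entry=0x36007 [P=1 RW=1 US=1 PS=0]
  L1: frame=0x36 idx=12 entry=0x39007 [P=1 RW=1 US=1 PS=0]
  ⇒ phys 0x3900B  [2 reads]

Access #3 PA: 0x3900B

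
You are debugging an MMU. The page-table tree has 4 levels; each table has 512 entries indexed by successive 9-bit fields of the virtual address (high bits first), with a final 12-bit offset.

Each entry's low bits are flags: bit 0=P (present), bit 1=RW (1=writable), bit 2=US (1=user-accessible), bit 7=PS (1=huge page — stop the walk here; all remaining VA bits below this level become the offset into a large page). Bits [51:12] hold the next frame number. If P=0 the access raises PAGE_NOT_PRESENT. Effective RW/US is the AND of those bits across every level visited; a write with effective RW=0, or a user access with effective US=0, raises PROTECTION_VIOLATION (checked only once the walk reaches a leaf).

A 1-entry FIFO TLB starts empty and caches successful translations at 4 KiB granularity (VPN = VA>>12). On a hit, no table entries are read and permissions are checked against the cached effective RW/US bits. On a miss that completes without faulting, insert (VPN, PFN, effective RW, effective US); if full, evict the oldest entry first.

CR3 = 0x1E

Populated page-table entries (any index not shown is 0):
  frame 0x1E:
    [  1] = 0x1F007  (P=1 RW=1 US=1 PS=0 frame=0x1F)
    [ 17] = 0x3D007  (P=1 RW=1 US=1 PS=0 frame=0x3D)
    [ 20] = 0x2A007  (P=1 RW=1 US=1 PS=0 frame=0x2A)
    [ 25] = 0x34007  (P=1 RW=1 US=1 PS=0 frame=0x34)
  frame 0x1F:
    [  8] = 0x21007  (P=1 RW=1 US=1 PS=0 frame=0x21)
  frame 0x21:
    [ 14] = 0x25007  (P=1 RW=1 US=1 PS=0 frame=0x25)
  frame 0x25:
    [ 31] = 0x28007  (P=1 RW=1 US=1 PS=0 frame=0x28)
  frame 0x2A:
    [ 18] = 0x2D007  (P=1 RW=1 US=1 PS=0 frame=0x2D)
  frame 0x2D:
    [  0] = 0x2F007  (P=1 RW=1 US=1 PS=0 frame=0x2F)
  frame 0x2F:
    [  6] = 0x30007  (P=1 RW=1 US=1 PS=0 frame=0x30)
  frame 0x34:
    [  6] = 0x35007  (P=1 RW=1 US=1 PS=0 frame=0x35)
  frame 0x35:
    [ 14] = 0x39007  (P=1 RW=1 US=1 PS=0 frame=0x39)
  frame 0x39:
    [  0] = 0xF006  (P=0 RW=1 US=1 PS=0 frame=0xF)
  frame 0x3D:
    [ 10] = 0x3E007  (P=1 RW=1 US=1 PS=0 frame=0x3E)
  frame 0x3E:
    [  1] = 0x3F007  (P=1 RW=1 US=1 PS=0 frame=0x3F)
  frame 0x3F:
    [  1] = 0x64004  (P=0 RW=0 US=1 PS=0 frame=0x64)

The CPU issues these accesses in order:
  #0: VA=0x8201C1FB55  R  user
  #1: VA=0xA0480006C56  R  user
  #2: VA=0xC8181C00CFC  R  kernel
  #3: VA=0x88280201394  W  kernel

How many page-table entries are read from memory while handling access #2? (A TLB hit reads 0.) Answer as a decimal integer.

Walk each access:
#0 VA=0x8201C1FB55 (r,user):
  L0 @0x1E[1] → 0x1F007  P=1,RW=1,US=1,PS=0
  L1 @0x1F[8] → 0x21007  P=1,RW=1,US=1,PS=0
  L2 @0x21[14] → 0x25007  P=1,RW=1,US=1,PS=0
  L3 @0x25[31] → 0x28007  P=1,RW=1,US=1,PS=0
  → PA=0x28B55  (4 entries read)
#1 VA=0xA0480006C56 (r,user):
  L0 @0x1E[20] → 0x2A007  P=1,RW=1,US=1,PS=0
  L1 @0x2A[18] → 0x2D007  P=1,RW=1,US=1,PS=0
  L2 @0x2D[0] → 0x2F007  P=1,RW=1,US=1,PS=0
  L3 @0x2F[6] → 0x30007  P=1,RW=1,US=1,PS=0
  → PA=0x30C56  (4 entries read)
#2 VA=0xC8181C00CFC (r,kernel):
  L0 @0x1E[25] → 0x34007  P=1,RW=1,US=1,PS=0
  L1 @0x34[6] → 0x35007  P=1,RW=1,US=1,PS=0
  L2 @0x35[14] → 0x39007  P=1,RW=1,US=1,PS=0
  L3 @0x39[0] → 0xF006  P=0,RW=1,US=1,PS=0
  → PAGE_NOT_PRESENT  (4 entries read)
#3 VA=0x88280201394 (w,kernel):
  L0 @0x1E[17] → 0x3D007  P=1,RW=1,US=1,PS=0
  L1 @0x3D[10] → 0x3E007  P=1,RW=1,US=1,PS=0
  L2 @0x3E[1] → 0x3F007  P=1,RW=1,US=1,PS=0
  L3 @0x3F[1] → 0x64004  P=0,RW=0,US=1,PS=0
  → PAGE_NOT_PRESENT  (4 entries read)

Entries read for #2: 4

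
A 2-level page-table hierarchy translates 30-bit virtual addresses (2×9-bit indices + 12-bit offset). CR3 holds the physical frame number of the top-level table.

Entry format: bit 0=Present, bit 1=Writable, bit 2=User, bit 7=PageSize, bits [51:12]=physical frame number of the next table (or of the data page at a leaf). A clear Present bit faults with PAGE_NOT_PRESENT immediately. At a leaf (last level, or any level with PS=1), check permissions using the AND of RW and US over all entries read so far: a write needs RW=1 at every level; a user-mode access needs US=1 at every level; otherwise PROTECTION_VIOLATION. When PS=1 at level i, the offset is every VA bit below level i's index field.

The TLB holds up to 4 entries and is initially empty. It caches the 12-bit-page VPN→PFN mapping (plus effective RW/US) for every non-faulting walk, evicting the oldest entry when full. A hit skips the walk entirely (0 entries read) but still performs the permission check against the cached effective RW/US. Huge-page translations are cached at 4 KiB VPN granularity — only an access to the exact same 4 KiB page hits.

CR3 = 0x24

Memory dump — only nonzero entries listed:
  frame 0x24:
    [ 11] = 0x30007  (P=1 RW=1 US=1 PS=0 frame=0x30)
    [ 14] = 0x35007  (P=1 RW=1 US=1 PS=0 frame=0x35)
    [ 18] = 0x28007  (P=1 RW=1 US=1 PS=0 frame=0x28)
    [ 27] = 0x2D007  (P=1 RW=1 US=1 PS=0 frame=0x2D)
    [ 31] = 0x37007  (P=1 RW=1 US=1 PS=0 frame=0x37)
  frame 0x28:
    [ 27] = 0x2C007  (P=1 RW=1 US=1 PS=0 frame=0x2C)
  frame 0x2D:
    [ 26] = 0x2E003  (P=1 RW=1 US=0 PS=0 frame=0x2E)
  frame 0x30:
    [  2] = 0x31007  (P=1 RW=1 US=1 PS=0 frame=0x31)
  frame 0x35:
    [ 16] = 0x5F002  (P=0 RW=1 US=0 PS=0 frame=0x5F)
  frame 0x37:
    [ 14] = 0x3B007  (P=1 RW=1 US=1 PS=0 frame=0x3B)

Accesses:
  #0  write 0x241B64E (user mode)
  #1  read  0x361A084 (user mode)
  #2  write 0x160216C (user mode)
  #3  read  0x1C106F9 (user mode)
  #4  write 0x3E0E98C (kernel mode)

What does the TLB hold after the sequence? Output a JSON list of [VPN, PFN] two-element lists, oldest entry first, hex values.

Walk each access:
#0 VA=0x241B64E (w,user):
  L0 @0x24[18] → 0x28007  P=1,RW=1,US=1,PS=0
  L1 @0x28[27] → 0x2C007  P=1,RW=1,US=1,PS=0
  ⇒ phys 0x2C64E  [2 reads]
#1 VA=0x361A084 (r,user):
  L0 @0x24[27] → 0x2D007  P=1,RW=1,US=1,PS=0
  L1 @0x2D[26] → 0x2E003  P=1,RW=1,US=0,PS=0
  → PROTECTION_VIOLATION  (2 entries read)
#2 VA=0x160216C (w,user):
  L0 @0x24[11] → 0x30007  P=1,RW=1,US=1,PS=0
  L1 @0x30[2] → 0x31007  P=1,RW=1,US=1,PS=0
  ⇒ phys 0x3116C  [2 reads]
#3 VA=0x1C106F9 (r,user):
  L0 @0x24[14] → 0x35007  P=1,RW=1,US=1,PS=0
  L1 @0x35[16] → 0x5F002  P=0,RW=1,US=0,PS=0
  → PAGE_NOT_PRESENT  (2 entries read)
#4 VA=0x3E0E98C (w,kernel):
  L0 @0x24[31] → 0x37007  P=1,RW=1,US=1,PS=0
  L1 @0x37[14] → 0x3B007  P=1,RW=1,US=1,PS=0
  ⇒ phys 0x3B98C  [2 reads]

TLB: [["0x241B", "0x2C"], ["0x1602", "0x31"], ["0x3E0E", "0x3B"]]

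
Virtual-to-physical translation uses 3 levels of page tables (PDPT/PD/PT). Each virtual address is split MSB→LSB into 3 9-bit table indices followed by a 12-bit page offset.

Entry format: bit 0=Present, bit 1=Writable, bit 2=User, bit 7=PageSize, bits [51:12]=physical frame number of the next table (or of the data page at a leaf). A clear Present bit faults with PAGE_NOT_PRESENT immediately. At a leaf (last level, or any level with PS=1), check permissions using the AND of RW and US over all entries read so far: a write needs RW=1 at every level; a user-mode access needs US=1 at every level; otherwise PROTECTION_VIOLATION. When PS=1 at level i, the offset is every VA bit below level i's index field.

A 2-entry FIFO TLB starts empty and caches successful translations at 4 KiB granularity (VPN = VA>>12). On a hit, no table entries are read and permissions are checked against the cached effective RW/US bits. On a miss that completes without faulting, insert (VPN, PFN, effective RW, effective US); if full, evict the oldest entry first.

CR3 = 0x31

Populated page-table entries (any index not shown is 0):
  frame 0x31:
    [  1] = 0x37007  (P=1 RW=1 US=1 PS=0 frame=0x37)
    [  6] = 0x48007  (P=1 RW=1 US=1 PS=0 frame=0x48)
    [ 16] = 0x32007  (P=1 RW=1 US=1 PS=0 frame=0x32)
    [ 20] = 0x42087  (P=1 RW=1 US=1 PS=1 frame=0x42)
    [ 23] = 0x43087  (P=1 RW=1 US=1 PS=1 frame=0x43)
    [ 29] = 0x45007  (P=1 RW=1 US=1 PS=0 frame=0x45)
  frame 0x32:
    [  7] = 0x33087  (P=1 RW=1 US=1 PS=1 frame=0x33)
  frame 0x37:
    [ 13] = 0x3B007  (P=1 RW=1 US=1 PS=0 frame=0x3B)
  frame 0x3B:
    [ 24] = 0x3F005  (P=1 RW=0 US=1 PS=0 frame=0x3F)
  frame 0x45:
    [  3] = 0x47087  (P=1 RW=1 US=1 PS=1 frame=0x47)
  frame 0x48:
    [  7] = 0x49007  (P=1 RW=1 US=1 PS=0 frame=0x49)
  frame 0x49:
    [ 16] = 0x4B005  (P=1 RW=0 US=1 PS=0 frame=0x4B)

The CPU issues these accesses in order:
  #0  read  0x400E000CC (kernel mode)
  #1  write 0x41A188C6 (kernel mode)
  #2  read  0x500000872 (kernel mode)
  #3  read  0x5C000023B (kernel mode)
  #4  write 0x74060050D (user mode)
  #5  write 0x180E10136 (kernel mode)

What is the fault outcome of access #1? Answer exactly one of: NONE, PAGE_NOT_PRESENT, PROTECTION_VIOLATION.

Walk each access:
#0 VA=0x400E000CC (r,kernel):
  L0: frame=0x31 idx=16 entry=0x32007 [P=1 RW=1 US=1 PS=0]
  L1: frame=0x32 idx=7 entry=0x33087 [P=1 RW=1 US=1 PS=1]
  ✓ 0x330CC (huge @L1)  — 2 lookups
#1 VA=0x41A188C6 (w,kernel):
  L0: frame=0x31 idx=1 entry=0x37007 [P=1 RW=1 US=1 PS=0]
  L1: frame=0x37 idx=13 entry=0x3B007 [P=1 RW=1 US=1 PS=0]
  L2: frame=0x3B idx=24 entry=0x3F005 [P=1 RW=0 US=1 PS=0]
  → PROTECTION_VIOLATION  (3 entries read)
#2 VA=0x500000872 (r,kernel):
  L0: frame=0x31 idx=20 entry=0x42087 [P=1 RW=1 US=1 PS=1]
  ✓ 0x42872 (huge @L0)  — 1 lookups
#3 VA=0x5C000023B (r,kernel):
  L0: frame=0x31 idx=23 entry=0x43087 [P=1 RW=1 US=1 PS=1]
  ✓ 0x4323B (huge @L0)  — 1 lookups
#4 VA=0x74060050D (w,user):
  L0: frame=0x31 idx=29 entry=0x45007 [P=1 RW=1 US=1 PS=0]
  L1: frame=0x45 idx=3 entry=0x47087 [P=1 RW=1 US=1 PS=1]
  ✓ 0x4750D (huge @L1)  — 2 lookups
#5 VA=0x180E10136 (w,kernel):
  L0: frame=0x31 idx=6 entry=0x48007 [P=1 RW=1 US=1 PS=0]
  L1: frame=0x48 idx=7 entry=0x49007 [P=1 RW=1 US=1 PS=0]
  L2: frame=0x49 idx=16 entry=0x4B005 [P=1 RW=0 US=1 PS=0]
  → PROTECTION_VIOLATION  (3 entries read)

Access #1 fault: PROTECTION_VIOLATION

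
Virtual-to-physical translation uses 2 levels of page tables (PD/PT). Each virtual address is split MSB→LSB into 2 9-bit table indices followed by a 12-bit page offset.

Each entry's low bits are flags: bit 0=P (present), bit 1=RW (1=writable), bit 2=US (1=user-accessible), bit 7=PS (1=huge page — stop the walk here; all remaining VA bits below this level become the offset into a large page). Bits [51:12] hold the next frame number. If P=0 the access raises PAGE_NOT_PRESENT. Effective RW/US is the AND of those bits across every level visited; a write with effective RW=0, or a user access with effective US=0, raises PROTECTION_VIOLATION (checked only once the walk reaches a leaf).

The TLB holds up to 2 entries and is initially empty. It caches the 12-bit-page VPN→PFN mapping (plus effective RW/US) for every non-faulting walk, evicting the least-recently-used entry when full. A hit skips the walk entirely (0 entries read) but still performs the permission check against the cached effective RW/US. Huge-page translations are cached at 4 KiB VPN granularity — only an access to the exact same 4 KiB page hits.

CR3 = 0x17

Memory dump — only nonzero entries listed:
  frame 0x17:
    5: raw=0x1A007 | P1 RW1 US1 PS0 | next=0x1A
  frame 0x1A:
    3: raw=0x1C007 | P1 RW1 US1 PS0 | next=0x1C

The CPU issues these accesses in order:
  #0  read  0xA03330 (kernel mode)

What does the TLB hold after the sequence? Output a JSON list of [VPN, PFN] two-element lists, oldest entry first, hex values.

Per-access translation:
#0 VA=0xA03330 (r,kernel):
  lvl0: tbl 0x17, slot 5 ⇒ 0x1A007 (P1/RW1/US1/PS0)
  lvl1: tbl 0x1A, slot 3 ⇒ 0x1C007 (P1/RW1/US1/PS0)
  → PA=0x1C330  (2 entries read)

TLB: [["0xA03", "0x1C"]]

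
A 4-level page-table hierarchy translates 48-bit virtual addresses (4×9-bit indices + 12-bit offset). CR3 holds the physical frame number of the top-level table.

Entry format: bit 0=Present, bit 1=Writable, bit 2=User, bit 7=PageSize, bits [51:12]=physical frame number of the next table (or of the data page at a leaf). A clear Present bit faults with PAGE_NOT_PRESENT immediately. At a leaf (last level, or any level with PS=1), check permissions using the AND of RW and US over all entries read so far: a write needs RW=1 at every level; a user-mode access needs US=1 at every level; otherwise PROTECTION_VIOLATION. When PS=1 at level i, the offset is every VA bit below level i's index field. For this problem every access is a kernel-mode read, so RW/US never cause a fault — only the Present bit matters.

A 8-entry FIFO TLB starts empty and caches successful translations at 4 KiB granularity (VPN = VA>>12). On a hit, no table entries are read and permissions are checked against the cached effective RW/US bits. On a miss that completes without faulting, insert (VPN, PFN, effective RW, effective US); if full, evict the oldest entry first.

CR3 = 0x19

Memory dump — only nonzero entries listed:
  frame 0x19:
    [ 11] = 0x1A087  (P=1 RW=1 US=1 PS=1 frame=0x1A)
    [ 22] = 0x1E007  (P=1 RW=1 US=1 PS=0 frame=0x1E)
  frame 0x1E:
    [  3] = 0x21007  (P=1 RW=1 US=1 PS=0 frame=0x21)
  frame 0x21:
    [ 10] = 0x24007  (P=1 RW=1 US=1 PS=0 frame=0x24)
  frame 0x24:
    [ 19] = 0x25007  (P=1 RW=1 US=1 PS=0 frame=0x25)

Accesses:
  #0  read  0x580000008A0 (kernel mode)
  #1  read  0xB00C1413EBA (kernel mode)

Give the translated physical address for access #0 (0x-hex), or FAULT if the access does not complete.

Trace:
#0 VA=0x580000008A0 (r,kernel):
  lvl0: tbl 0x19, slot 11 ⇒ 0x1A087 (P1/RW1/US1/PS1)
  ⇒ phys 0x1A8A0 (huge @L0)  [1 reads]
#1 VA=0xB00C1413EBA (r,kernel):
  lvl0: tbl 0x19, slot 22 ⇒ 0x1E007 (P1/RW1/US1/PS0)
  lvl1: tbl 0x1E, slot 3 ⇒ 0x21007 (P1/RW1/US1/PS0)
  lvl2: tbl 0x21, slot 10 ⇒ 0x24007 (P1/RW1/US1/PS0)
  lvl3: tbl 0x24, slot 19 ⇒ 0x25007 (P1/RW1/US1/PS0)
  ⇒ phys 0x25EBA  [4 reads]

Access #0 PA: 0x1A8A0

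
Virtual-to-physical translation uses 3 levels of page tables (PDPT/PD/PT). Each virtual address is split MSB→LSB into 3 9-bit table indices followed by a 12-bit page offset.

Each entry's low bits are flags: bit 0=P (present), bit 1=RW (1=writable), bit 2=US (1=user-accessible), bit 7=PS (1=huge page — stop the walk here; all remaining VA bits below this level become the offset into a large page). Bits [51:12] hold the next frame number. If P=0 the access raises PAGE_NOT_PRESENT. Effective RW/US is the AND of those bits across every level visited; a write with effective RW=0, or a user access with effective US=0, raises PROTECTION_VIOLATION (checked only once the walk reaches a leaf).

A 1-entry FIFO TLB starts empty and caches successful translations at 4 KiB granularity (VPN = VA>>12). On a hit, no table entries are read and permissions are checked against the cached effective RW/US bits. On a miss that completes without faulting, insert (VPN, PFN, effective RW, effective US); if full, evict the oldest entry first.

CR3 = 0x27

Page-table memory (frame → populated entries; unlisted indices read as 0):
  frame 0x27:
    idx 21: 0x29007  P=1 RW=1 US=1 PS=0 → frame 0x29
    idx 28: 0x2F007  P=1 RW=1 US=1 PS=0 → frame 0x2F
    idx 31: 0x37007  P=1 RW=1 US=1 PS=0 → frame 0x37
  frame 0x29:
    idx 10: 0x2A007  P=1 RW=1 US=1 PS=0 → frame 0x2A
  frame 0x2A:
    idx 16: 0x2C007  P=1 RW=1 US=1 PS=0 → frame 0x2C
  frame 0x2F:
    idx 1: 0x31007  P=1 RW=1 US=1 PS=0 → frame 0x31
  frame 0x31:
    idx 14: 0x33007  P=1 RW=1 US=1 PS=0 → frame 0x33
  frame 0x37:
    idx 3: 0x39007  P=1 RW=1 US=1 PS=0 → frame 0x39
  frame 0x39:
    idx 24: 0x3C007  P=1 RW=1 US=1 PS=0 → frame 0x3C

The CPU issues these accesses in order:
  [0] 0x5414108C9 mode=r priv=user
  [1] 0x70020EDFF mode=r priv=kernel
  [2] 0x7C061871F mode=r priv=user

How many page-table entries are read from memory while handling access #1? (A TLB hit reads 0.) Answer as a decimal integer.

Per-access translation:
#0 VA=0x5414108C9 (r,user):
  L0 @0x27[21] → 0x29007  P=1,RW=1,US=1,PS=0
  L1 @0x29[10] → 0x2A007  P=1,RW=1,US=1,PS=0
  L2 @0x2A[16] → 0x2C007  P=1,RW=1,US=1,PS=0
  ⇒ phys 0x2C8C9  [3 reads]
#1 VA=0x70020EDFF (r,kernel):
  L0 @0x27[28] → 0x2F007  P=1,RW=1,US=1,PS=0
  L1 @0x2F[1] → 0x31007  P=1,RW=1,US=1,PS=0
  L2 @0x31[14] → 0x33007  P=1,RW=1,US=1,PS=0
  ⇒ phys 0x33DFF  [3 reads]
#2 VA=0x7C061871F (r,user):
  L0 @0x27[31] → 0x37007  P=1,RW=1,US=1,PS=0
  L1 @0x37[3] → 0x39007  P=1,RW=1,US=1,PS=0
  L2 @0x39[24] → 0x3C007  P=1,RW=1,US=1,PS=0
  ⇒ phys 0x3C71F  [3 reads]

Entries read for #1: 3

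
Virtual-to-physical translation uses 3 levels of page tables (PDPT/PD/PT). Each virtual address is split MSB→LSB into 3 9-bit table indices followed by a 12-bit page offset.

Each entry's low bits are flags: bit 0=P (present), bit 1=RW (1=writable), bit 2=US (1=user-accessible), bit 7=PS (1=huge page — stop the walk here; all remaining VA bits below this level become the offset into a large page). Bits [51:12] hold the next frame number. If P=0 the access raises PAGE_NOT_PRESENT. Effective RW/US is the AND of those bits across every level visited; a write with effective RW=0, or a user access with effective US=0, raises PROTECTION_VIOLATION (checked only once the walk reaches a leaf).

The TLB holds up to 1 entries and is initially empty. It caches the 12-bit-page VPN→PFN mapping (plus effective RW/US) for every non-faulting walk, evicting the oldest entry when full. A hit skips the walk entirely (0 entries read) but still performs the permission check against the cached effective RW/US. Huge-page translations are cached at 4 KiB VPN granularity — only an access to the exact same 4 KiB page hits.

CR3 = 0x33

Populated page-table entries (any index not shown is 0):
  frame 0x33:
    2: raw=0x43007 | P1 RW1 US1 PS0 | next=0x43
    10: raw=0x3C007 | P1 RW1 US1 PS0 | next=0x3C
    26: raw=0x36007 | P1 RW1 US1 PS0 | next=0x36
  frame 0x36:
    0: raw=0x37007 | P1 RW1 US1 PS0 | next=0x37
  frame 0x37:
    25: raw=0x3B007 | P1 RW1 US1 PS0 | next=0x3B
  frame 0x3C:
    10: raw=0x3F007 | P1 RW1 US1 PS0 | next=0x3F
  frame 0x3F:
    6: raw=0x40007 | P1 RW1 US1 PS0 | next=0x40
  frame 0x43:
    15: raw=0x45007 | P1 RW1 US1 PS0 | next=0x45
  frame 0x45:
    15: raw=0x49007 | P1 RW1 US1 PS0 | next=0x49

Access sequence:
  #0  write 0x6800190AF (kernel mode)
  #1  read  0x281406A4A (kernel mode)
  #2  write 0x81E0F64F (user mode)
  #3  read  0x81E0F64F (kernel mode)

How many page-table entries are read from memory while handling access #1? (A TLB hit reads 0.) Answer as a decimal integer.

Per-access translation:
#0 VA=0x6800190AF (w,kernel):
  lvl0: tbl 0x33, slot 26 ⇒ 0x36007 (P1/RW1/US1/PS0)
  lvl1: tbl 0x36, slot 0 ⇒ 0x37007 (P1/RW1/US1/PS0)
  lvl2: tbl 0x37, slot 25 ⇒ 0x3B007 (P1/RW1/US1/PS0)
  → PA=0x3B0AF  (3 entries read)
#1 VA=0x281406A4A (r,kernel):
  lvl0: tbl 0x33, slot 10 ⇒ 0x3C007 (P1/RW1/US1/PS0)
  lvl1: tbl 0x3C, slot 10 ⇒ 0x3F007 (P1/RW1/US1/PS0)
  lvl2: tbl 0x3F, slot 6 ⇒ 0x40007 (P1/RW1/US1/PS0)
  → PA=0x40A4A  (3 entries read)
#2 VA=0x81E0F64F (w,user):
  lvl0: tbl 0x33, slot 2 ⇒ 0x43007 (P1/RW1/US1/PS0)
  lvl1: tbl 0x43, slot 15 ⇒ 0x45007 (P1/RW1/US1/PS0)
  lvl2: tbl 0x45, slot 15 ⇒ 0x49007 (P1/RW1/US1/PS0)
  → PA=0x4964F  (3 entries read)
#3 VA=0x81E0F64F (r,kernel):
  TLB hit vpn=0x81E0F → PA=0x4964F

Entries read for #1: 3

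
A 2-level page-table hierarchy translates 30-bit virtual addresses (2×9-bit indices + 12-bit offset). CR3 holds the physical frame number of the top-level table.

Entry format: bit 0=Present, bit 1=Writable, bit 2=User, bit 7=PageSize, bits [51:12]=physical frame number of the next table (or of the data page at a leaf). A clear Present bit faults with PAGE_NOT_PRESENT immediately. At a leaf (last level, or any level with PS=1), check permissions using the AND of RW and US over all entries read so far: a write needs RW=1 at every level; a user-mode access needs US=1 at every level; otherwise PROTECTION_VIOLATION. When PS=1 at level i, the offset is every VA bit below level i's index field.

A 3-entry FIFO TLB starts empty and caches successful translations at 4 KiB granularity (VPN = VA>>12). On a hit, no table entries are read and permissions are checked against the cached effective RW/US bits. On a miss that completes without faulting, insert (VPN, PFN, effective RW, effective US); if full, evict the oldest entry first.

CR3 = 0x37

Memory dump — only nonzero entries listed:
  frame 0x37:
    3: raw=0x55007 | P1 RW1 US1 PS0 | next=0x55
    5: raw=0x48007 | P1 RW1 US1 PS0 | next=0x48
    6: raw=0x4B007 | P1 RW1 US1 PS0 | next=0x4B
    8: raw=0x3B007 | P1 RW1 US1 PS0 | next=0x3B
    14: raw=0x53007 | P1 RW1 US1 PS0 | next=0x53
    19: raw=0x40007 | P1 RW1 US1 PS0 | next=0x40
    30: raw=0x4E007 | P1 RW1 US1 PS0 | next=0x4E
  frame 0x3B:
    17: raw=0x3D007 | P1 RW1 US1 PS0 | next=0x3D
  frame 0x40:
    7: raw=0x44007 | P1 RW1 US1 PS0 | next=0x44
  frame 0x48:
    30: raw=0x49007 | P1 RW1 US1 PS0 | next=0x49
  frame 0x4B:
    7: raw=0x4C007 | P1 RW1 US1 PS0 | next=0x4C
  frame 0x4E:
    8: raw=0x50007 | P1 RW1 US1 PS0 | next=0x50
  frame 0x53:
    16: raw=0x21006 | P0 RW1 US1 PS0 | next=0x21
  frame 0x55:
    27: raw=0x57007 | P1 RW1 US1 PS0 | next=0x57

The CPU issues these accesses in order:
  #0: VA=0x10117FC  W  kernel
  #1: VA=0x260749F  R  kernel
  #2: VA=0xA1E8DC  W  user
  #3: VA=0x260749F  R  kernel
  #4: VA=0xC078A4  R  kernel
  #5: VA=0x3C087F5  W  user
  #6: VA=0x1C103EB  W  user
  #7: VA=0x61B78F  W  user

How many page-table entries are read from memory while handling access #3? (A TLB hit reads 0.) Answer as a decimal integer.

Per-access translation:
#0 VA=0x10117FC (w,kernel):
  [0] read 0x37 idx=8: raw=0x3B007 flags P=1 W=1 U=1 S=0
  [1] read 0x3B idx=17: raw=0x3D007 flags P=1 W=1 U=1 S=0
  ✓ 0x3D7FC  — 2 lookups
#1 VA=0x260749F (r,kernel):
  [0] read 0x37 idx=19: raw=0x40007 flags P=1 W=1 U=1 S=0
  [1] read 0x40 idx=7: raw=0x44007 flags P=1 W=1 U=1 S=0
  ✓ 0x4449F  — 2 lookups
#2 VA=0xA1E8DC (w,user):
  [0] read 0x37 idx=5: raw=0x48007 flags P=1 W=1 U=1 S=0
  [1] read 0x48 idx=30: raw=0x49007 flags P=1 W=1 U=1 S=0
  ✓ 0x498DC  — 2 lookups
#3 VA=0x260749F (r,kernel):
  TLB hit vpn=0x2607 → PA=0x4449F
#4 VA=0xC078A4 (r,kernel):
  [0] read 0x37 idx=6: raw=0x4B007 flags P=1 W=1 U=1 S=0
  [1] read 0x4B idx=7: raw=0x4C007 flags P=1 W=1 U=1 S=0
  ✓ 0x4C8A4  — 2 lookups
#5 VA=0x3C087F5 (w,user):
  [0] read 0x37 idx=30: raw=0x4E007 flags P=1 W=1 U=1 S=0
  [1] read 0x4E idx=8: raw=0x50007 flags P=1 W=1 U=1 S=0
  ✓ 0x507F5  — 2 lookups
#6 VA=0x1C103EB (w,user):
  [0] read 0x37 idx=14: raw=0x53007 flags P=1 W=1 U=1 S=0
  [1] read 0x53 idx=16: raw=0x21006 flags P=0 W=1 U=1 S=0
  ✗ PAGE_NOT_PRESENT  [2 reads]
#7 VA=0x61B78F (w,user):
  [0] read 0x37 idx=3: raw=0x55007 flags P=1 W=1 U=1 S=0
  [1] read 0x55 idx=27: raw=0x57007 flags P=1 W=1 U=1 S=0
  ✓ 0x5778F  — 2 lookups

Entries read for #3: 0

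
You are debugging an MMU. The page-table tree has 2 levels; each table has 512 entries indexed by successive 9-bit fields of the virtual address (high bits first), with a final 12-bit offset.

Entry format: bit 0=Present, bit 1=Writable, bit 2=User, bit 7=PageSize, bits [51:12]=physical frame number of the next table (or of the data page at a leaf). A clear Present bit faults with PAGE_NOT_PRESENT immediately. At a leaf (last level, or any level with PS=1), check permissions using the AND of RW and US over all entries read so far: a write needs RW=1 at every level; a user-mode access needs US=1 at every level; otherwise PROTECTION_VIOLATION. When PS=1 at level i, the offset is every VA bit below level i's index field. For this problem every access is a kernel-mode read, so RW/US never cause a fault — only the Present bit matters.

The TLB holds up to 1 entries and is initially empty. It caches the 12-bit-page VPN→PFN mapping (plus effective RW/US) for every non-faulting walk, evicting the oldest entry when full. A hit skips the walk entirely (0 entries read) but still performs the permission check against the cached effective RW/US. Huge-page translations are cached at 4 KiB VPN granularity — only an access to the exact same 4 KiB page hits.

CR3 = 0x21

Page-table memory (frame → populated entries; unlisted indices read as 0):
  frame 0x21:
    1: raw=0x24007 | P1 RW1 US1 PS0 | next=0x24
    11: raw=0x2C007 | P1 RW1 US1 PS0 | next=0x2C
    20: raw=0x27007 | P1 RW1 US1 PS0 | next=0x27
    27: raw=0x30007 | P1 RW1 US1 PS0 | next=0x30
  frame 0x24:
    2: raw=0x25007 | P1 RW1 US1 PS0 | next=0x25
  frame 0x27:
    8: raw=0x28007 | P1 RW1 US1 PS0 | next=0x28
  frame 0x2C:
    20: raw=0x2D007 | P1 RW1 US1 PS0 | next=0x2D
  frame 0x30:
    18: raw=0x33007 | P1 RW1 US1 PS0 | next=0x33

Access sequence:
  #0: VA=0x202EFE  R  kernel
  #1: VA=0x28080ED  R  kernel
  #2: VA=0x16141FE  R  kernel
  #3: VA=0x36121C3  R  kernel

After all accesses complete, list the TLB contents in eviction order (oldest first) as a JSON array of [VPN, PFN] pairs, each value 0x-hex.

Walk each access:
#0 VA=0x202EFE (r,kernel):
  L0 @0x21[1] → 0x24007  P=1,RW=1,US=1,PS=0
  L1 @0x24[2] → 0x25007  P=1,RW=1,US=1,PS=0
  ⇒ phys 0x25EFE  [2 reads]
#1 VA=0x28080ED (r,kernel):
  L0 @0x21[20] → 0x27007  P=1,RW=1,US=1,PS=0
  L1 @0x27[8] → 0x28007  P=1,RW=1,US=1,PS=0
  ⇒ phys 0x280ED  [2 reads]
#2 VA=0x16141FE (r,kernel):
  L0 @0x21[11] → 0x2C007  P=1,RW=1,US=1,PS=0
  L1 @0x2C[20] → 0x2D007  P=1,RW=1,US=1,PS=0
  ⇒ phys 0x2D1FE  [2 reads]
#3 VA=0x36121C3 (r,kernel):
  L0 @0x21[27] → 0x30007  P=1,RW=1,US=1,PS=0
  L1 @0x30[18] → 0x33007  P=1,RW=1,US=1,PS=0
  ⇒ phys 0x331C3  [2 reads]

TLB: [["0x3612", "0x33"]]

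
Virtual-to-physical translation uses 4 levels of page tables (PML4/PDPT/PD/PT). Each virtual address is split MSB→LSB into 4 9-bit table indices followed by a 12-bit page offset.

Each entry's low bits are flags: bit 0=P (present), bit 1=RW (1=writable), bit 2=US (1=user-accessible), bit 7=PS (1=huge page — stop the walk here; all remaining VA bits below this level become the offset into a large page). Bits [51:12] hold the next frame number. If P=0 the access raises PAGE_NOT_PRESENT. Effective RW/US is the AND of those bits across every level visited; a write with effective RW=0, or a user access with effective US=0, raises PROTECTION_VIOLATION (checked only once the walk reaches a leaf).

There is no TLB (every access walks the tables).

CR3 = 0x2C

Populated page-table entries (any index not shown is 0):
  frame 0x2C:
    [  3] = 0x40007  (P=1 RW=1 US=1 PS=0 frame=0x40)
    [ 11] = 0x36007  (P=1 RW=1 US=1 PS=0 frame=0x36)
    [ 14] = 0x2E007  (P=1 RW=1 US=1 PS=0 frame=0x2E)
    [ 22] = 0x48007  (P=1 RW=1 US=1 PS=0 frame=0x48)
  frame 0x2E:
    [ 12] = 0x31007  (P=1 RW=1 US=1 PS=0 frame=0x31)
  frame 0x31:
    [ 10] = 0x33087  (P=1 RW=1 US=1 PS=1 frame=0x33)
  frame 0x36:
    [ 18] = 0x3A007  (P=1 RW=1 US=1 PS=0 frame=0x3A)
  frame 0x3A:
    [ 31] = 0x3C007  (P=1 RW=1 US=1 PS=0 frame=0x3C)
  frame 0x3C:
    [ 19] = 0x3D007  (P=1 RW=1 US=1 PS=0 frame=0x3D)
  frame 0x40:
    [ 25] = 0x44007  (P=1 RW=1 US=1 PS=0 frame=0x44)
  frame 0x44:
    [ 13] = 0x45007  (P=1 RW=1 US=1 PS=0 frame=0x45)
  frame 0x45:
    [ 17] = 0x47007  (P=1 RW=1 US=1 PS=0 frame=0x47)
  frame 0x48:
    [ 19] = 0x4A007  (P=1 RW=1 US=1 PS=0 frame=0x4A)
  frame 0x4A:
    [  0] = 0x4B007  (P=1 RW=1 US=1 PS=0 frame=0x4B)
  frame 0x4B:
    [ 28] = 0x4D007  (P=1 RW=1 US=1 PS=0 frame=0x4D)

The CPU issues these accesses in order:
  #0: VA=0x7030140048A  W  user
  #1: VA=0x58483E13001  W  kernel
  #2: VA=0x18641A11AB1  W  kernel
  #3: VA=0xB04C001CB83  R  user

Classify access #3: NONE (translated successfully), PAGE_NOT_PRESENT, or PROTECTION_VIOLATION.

Trace:
#0 VA=0x7030140048A (w,user):
  L0 @0x2C[14] → 0x2E007  P=1,RW=1,US=1,PS=0
  L1 @0x2E[12] → 0x31007  P=1,RW=1,US=1,PS=0
  L2 @0x31[10] → 0x33087  P=1,RW=1,US=1,PS=1
  ✓ 0x3348A (huge @L2)  — 3 lookups
#1 VA=0x58483E13001 (w,kernel):
  L0 @0x2C[11] → 0x36007  P=1,RW=1,US=1,PS=0
  L1 @0x36[18] → 0x3A007  P=1,RW=1,US=1,PS=0
  L2 @0x3A[31] → 0x3C007  P=1,RW=1,US=1,PS=0
  L3 @0x3C[19] → 0x3D007  P=1,RW=1,US=1,PS=0
  ✓ 0x3D001  — 4 lookups
#2 VA=0x18641A11AB1 (w,kernel):
  L0 @0x2C[3] → 0x40007  P=1,RW=1,US=1,PS=0
  L1 @0x40[25] → 0x44007  P=1,RW=1,US=1,PS=0
  L2 @0x44[13] → 0x45007  P=1,RW=1,US=1,PS=0
  L3 @0x45[17] → 0x47007  P=1,RW=1,US=1,PS=0
  ✓ 0x47AB1  — 4 lookups
#3 VA=0xB04C001CB83 (r,user):
  L0 @0x2C[22] → 0x48007  P=1,RW=1,US=1,PS=0
  L1 @0x48[19] → 0x4A007  P=1,RW=1,US=1,PS=0
  L2 @0x4A[0] → 0x4B007  P=1,RW=1,US=1,PS=0
  L3 @0x4B[28] → 0x4D007  P=1,RW=1,US=1,PS=0
  ✓ 0x4DB83  — 4 lookups

Access #3 fault: NONE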